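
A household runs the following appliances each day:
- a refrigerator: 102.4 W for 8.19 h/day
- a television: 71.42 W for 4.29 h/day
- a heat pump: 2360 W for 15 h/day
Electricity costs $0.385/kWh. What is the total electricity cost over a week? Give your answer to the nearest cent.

$98.49

refrigerator: 102.4 W × 8.19 h × 7 d = 5,871 Wh = 5.871 kWh
television: 71.42 W × 4.29 h × 7 d = 2,145 Wh = 2.145 kWh
heat pump: 2360 W × 15 h × 7 d = 247,800 Wh = 247.8 kWh
Total energy = 5.871 + 2.145 + 247.8 = 255.8 kWh
Cost = 255.8 kWh × $0.385 = $98.49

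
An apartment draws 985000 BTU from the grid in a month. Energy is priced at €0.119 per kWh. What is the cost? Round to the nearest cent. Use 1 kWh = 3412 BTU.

€34.35

985000 BTU × (0.00029308 kWh/BTU) = 288.7 kWh
Cost = 288.7 kWh × €0.119/kWh = €34.35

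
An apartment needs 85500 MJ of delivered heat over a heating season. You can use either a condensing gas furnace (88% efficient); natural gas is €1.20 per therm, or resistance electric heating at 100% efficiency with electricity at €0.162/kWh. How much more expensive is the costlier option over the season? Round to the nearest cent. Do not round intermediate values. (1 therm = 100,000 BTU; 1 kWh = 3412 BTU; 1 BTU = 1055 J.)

Heat load = 85500 MJ = 85,500,000,000 J / 1055 = 81,042,654 BTU
Gas: input = 81,042,654 / 0.88 = 92,093,925 BTU = 920.9 therm → 920.9 × €1.20 = €1,105.13
Electric: 81,042,654 BTU / 3412 = 23,750 kWh → × €0.162 = €3,847.86
Difference = |€1,105.13 − €3,847.86| = €2,742.74

€2742.74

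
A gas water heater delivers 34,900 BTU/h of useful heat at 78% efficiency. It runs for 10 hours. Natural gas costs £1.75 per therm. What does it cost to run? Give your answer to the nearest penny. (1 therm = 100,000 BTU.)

Heat delivered = 34,900 BTU/h × 10 h = 349,000 BTU
Gas input = 349,000 / 0.780 = 447,436 BTU
= 447,436 / 100,000 = 4.474 therm
Cost = 4.474 × £1.75/therm = £7.83

£7.83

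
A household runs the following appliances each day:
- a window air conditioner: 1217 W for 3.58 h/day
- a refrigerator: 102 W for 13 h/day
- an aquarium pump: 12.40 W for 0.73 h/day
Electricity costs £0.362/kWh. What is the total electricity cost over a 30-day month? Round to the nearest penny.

£61.81

window air conditioner: 1217 W × 3.58 h × 30 d = 130,706 Wh = 130.7 kWh
refrigerator: 102 W × 13 h × 30 d = 39,780 Wh = 39.78 kWh
aquarium pump: 12.40 W × 0.73 h × 30 d = 272 Wh = 0.2716 kWh
Total energy = 130.7 + 39.78 + 0.2716 = 170.8 kWh
Cost = 170.8 kWh × £0.362 = £61.81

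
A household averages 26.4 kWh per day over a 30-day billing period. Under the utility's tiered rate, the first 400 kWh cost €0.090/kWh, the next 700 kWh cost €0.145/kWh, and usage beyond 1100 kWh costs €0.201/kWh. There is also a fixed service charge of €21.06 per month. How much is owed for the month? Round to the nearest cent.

Usage = 26.4 kWh/day × 30 days = 792 kWh
First 400 kWh × €0.090 = €36.00
Next 392 kWh × €0.145 = €56.84
Remaining tier: 0 kWh (not reached)
Energy charge = €92.84; + service €21.06 = €113.90

€113.90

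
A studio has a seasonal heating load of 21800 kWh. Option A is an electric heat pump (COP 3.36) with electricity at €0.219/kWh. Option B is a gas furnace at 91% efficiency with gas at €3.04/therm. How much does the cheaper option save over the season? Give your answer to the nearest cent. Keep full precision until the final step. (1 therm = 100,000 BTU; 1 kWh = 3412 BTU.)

Heat load = 21800 kWh × 3412 = 74,381,600 BTU
Gas: input = 74,381,600 / 0.91 = 81,738,022 BTU = 817.4 therm → 817.4 × €3.04 = €2,484.84
Heat pump: 74,381,600 BTU / 3412 = 21,800 kWh heat; / 3.36 = 6,488 kWh in → × €0.219 = €1,420.89
Difference = |€2,484.84 − €1,420.89| = €1,063.94

€1063.94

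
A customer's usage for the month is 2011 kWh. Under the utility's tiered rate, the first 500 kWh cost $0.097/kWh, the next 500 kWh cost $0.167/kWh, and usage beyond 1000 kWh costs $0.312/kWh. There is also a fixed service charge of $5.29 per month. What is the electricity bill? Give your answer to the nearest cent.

$452.72

First 500 kWh × $0.097 = $48.50
Next 500 kWh × $0.167 = $83.50
Remaining 1011 kWh × $0.312 = $315.43
Energy charge = $447.43; + service $5.29 = $452.72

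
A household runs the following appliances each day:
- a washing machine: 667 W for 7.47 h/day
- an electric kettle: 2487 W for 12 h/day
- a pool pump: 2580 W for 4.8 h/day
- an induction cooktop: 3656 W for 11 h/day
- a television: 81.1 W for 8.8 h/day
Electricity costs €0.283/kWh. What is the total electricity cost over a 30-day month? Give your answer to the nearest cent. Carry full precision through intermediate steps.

€748.31

washing machine: 667 W × 7.47 h × 30 d = 149,475 Wh = 149.5 kWh
electric kettle: 2487 W × 12 h × 30 d = 895,320 Wh = 895.3 kWh
pool pump: 2580 W × 4.8 h × 30 d = 371,520 Wh = 371.5 kWh
induction cooktop: 3656 W × 11 h × 30 d = 1,206,480 Wh = 1,206 kWh
television: 81.1 W × 8.8 h × 30 d = 21,410 Wh = 21.41 kWh
Total energy = 149.5 + 895.3 + 371.5 + 1,206 + 21.41 = 2,644 kWh
Cost = 2,644 kWh × €0.283 = €748.31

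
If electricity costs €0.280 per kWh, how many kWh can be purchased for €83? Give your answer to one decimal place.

296.4 kWh

€83 / €0.280 per kWh = 296.4 kWh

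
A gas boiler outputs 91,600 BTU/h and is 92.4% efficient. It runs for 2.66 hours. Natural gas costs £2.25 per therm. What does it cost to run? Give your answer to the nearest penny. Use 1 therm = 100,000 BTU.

£5.93

Heat delivered = 91,600 BTU/h × 2.66 h = 243,656 BTU
Gas input = 243,656 / 0.924 = 263,697 BTU
= 263,697 / 100,000 = 2.637 therm
Cost = 2.637 × £2.25/therm = £5.93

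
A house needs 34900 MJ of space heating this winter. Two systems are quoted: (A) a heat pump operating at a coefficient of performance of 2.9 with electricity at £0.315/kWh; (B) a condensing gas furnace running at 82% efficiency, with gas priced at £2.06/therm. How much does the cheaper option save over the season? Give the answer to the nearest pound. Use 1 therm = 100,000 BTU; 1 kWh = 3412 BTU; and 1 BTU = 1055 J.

Heat load = 34900 MJ = 34,900,000,000 J / 1055 = 33,080,569 BTU
Gas: input = 33,080,569 / 0.82 = 40,342,157 BTU = 403.4 therm → 403.4 × £2.06 = £831.05
Heat pump: 33,080,569 BTU / 3412 = 9,695 kWh heat; / 2.9 = 3,343 kWh in → × £0.315 = £1,053.12
Difference = |£831.05 − £1,053.12| = £222.07 ≈ £222

£222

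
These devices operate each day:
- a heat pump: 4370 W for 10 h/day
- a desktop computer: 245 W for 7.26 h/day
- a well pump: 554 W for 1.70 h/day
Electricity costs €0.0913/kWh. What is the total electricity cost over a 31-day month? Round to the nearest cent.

heat pump: 4370 W × 10 h × 31 d = 1,354,700 Wh = 1,355 kWh
desktop computer: 245 W × 7.26 h × 31 d = 55,140 Wh = 55.14 kWh
well pump: 554 W × 1.70 h × 31 d = 29,196 Wh = 29.2 kWh
Total energy = 1,355 + 55.14 + 29.2 = 1,439 kWh
Cost = 1,439 kWh × €0.0913 = €131.38

€131.38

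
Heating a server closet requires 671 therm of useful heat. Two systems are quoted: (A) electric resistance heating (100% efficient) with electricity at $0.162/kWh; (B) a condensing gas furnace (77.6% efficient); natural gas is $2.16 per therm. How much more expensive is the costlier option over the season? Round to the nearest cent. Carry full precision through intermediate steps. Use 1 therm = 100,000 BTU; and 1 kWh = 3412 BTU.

$1318.14

Heat load = 671 therm × 100,000 = 67,100,000 BTU
Gas: input = 67,100,000 / 0.776 = 86,469,072 BTU = 864.7 therm → 864.7 × $2.16 = $1,867.73
Electric: 67,100,000 BTU / 3412 = 19,670 kWh → × $0.162 = $3,185.87
Difference = |$1,867.73 − $3,185.87| = $1,318.14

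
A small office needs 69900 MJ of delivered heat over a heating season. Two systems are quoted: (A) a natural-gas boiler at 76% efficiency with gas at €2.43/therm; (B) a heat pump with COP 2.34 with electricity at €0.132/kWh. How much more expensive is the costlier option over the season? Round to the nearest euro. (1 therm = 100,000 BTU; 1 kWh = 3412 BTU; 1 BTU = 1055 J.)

€1023

Heat load = 69900 MJ = 69,900,000,000 J / 1055 = 66,255,924 BTU
Gas: input = 66,255,924 / 0.76 = 87,178,848 BTU = 871.8 therm → 871.8 × €2.43 = €2,118.45
Heat pump: 66,255,924 BTU / 3412 = 19,420 kWh heat; / 2.34 = 8,299 kWh in → × €0.132 = €1,095.40
Difference = |€2,118.45 − €1,095.40| = €1,023.04 ≈ €1023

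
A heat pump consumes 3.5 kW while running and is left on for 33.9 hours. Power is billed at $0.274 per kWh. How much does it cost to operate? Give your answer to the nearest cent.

Energy = 3500 W × 33.9 h = 118,650 Wh = 118.7 kWh
Cost = 118.7 kWh × $0.274/kWh = $32.51

$32.51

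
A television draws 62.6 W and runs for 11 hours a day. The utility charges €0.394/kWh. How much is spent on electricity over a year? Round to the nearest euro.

€99

Energy = 62.6 W × 11 h/day × 365 days = 251,339 Wh = 251.3 kWh
Cost = 251.3 kWh × €0.394/kWh = €99.03 ≈ €99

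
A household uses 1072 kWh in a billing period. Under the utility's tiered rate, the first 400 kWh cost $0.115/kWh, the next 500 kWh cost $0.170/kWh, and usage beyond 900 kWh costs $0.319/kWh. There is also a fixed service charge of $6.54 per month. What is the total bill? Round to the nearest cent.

First 400 kWh × $0.115 = $46.00
Next 500 kWh × $0.170 = $85.00
Remaining 172 kWh × $0.319 = $54.87
Energy charge = $185.87; + service $6.54 = $192.41

$192.41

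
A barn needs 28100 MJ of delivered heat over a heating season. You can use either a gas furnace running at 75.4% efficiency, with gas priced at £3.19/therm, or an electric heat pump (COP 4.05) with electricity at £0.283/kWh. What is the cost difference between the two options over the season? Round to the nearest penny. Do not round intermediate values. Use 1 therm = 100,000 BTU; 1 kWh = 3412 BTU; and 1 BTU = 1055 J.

Heat load = 28100 MJ = 28,100,000,000 J / 1055 = 26,635,071 BTU
Gas: input = 26,635,071 / 0.754 = 35,325,028 BTU = 353.3 therm → 353.3 × £3.19 = £1,126.87
Heat pump: 26,635,071 BTU / 3412 = 7,806 kWh heat; / 4.05 = 1,927 kWh in → × £0.283 = £545.48
Difference = |£1,126.87 − £545.48| = £581.39

£581.39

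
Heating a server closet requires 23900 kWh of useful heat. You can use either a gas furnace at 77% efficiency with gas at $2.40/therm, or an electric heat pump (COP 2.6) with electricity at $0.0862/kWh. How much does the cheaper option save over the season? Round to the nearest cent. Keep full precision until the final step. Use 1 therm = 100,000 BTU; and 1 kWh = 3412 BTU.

Heat load = 23900 kWh × 3412 = 81,546,800 BTU
Gas: input = 81,546,800 / 0.77 = 105,904,935 BTU = 1,059 therm → 1,059 × $2.40 = $2,541.72
Heat pump: 81,546,800 BTU / 3412 = 23,900 kWh heat; / 2.6 = 9,192 kWh in → × $0.0862 = $792.38
Difference = |$2,541.72 − $792.38| = $1,749.34

$1749.34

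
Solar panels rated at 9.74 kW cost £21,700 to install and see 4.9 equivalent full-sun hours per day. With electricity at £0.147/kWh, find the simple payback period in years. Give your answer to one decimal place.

Daily generation = 9.74 kW × 4.9 h = 47.73 kWh
Annual generation = 47.73 × 365 = 17420 kWh
Annual savings = 17420 × £0.147 = £2,560.74
Payback = £21,700 / £2,560.74 = 8.47 years

8.5 years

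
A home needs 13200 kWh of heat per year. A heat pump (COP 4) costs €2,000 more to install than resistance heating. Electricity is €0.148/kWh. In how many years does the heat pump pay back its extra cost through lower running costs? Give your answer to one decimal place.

1.4 years

Resistance: 13200 kWh × €0.148 = €1,953.60/yr
Heat pump: 13200 / 4 = 3300 kWh in → × €0.148 = €488.40/yr
Annual savings = €1,465.20
Payback = €2,000 / €1,465.20 = 1.37 years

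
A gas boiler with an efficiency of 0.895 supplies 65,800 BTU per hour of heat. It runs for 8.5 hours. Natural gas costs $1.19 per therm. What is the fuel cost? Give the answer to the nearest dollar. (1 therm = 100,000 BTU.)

Heat delivered = 65,800 BTU/h × 8.5 h = 559,300 BTU
Gas input = 559,300 / 0.895 = 624,916 BTU
= 624,916 / 100,000 = 6.249 therm
Cost = 6.249 × $1.19/therm = $7.44 ≈ $7

$7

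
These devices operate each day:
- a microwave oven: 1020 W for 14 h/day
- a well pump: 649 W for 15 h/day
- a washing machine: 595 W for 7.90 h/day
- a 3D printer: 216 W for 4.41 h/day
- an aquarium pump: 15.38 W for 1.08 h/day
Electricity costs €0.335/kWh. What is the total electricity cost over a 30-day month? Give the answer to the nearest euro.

microwave oven: 1020 W × 14 h × 30 d = 428,400 Wh = 428.4 kWh
well pump: 649 W × 15 h × 30 d = 292,050 Wh = 292.1 kWh
washing machine: 595 W × 7.90 h × 30 d = 141,015 Wh = 141 kWh
3D printer: 216 W × 4.41 h × 30 d = 28,577 Wh = 28.58 kWh
aquarium pump: 15.38 W × 1.08 h × 30 d = 498 Wh = 0.4983 kWh
Total energy = 428.4 + 292.1 + 141 + 28.58 + 0.4983 = 890.5 kWh
Cost = 890.5 kWh × €0.335 = €298.33 ≈ €298

€298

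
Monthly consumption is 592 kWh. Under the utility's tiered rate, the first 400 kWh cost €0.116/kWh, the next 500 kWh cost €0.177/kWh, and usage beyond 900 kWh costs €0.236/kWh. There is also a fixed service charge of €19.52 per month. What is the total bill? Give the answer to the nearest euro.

First 400 kWh × €0.116 = €46.40
Next 192 kWh × €0.177 = €33.98
Remaining tier: 0 kWh (not reached)
Energy charge = €80.38; + service €19.52 = €99.90 ≈ €100

€100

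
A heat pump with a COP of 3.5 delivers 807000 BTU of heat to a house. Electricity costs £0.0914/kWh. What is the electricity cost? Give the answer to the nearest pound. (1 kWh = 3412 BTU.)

£6

Heat delivered = 807,000 BTU / 3412 = 236.5 kWh
Electrical input = 236.5 kWh / 3.5 = 67.58 kWh
Cost = 67.58 × £0.0914/kWh = £6.18 ≈ £6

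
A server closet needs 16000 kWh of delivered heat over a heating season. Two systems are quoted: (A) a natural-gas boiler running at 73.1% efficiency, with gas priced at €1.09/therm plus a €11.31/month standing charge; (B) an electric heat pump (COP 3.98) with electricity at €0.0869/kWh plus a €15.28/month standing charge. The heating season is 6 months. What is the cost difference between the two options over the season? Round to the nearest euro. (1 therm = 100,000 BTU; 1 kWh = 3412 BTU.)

€441

Heat load = 16000 kWh × 3412 = 54,592,000 BTU
Gas: input = 54,592,000 / 0.731 = 74,681,259 BTU = 746.8 therm → 746.8 × €1.09 = €814.03; + 6 × €11.31 standing = €881.89
Heat pump: 54,592,000 BTU / 3412 = 16,000 kWh heat; / 3.98 = 4,020 kWh in → × €0.0869 = €349.35; + 6 × €15.28 standing = €441.03
Difference = |€881.89 − €441.03| = €440.86 ≈ €441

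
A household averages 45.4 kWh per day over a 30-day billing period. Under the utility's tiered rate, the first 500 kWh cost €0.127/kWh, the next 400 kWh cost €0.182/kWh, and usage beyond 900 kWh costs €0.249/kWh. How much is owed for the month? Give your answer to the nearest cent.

Usage = 45.4 kWh/day × 30 days = 1362 kWh
First 500 kWh × €0.127 = €63.50
Next 400 kWh × €0.182 = €72.80
Remaining 462 kWh × €0.249 = €115.04
Total = €251.34

€251.34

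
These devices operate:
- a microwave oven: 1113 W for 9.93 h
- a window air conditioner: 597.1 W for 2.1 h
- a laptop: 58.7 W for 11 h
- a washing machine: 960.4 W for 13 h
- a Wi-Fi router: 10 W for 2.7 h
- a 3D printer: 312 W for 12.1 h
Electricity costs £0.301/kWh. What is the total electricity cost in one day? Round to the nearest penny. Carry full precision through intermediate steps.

£8.80

microwave oven: 1113 W × 9.93 h = 11,052 Wh = 11.05 kWh
window air conditioner: 597.1 W × 2.1 h = 1,254 Wh = 1.254 kWh
laptop: 58.7 W × 11 h = 646 Wh = 0.6457 kWh
washing machine: 960.4 W × 13 h = 12,485 Wh = 12.49 kWh
Wi-Fi router: 10 W × 2.7 h = 27 Wh = 0.027 kWh
3D printer: 312 W × 12.1 h = 3,775 Wh = 3.775 kWh
Total energy = 11.05 + 1.254 + 0.6457 + 12.49 + 0.027 + 3.775 = 29.24 kWh
Cost = 29.24 kWh × £0.301 = £8.80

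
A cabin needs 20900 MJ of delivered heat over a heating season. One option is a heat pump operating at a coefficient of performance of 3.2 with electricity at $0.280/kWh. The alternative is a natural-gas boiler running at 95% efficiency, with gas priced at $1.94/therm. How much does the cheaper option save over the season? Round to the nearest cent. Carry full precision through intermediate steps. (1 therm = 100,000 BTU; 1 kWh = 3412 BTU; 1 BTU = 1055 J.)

$103.48

Heat load = 20900 MJ = 20,900,000,000 J / 1055 = 19,810,427 BTU
Gas: input = 19,810,427 / 0.95 = 20,853,081 BTU = 208.5 therm → 208.5 × $1.94 = $404.55
Heat pump: 19,810,427 BTU / 3412 = 5,806 kWh heat; / 3.2 = 1,814 kWh in → × $0.280 = $508.03
Difference = |$404.55 − $508.03| = $103.48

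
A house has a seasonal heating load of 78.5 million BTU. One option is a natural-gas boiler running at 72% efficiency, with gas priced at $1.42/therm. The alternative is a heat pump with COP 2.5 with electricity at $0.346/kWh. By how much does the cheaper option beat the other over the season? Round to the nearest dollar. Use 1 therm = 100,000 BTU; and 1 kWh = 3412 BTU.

$1636

Heat load = 78.5 × 10⁶ BTU = 78,500,000 BTU
Gas: input = 78,500,000 / 0.72 = 109,027,778 BTU = 1,090 therm → 1,090 × $1.42 = $1,548.19
Heat pump: 78,500,000 BTU / 3412 = 23,010 kWh heat; / 2.5 = 9,203 kWh in → × $0.346 = $3,184.17
Difference = |$1,548.19 − $3,184.17| = $1,635.98 ≈ $1636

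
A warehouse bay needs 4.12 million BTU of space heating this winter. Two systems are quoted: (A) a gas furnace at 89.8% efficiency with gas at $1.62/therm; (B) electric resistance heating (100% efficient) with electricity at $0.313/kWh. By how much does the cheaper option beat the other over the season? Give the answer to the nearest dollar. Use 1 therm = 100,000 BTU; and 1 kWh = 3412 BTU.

$304

Heat load = 4.12 × 10⁶ BTU = 4,120,000 BTU
Gas: input = 4,120,000 / 0.898 = 4,587,973 BTU = 45.88 therm → 45.88 × $1.62 = $74.33
Electric: 4,120,000 BTU / 3412 = 1,208 kWh → × $0.313 = $377.95
Difference = |$74.33 − $377.95| = $303.62 ≈ $304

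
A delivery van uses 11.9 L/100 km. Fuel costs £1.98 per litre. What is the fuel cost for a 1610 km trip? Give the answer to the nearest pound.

£379

Fuel = 11.9 L/100 km × 1610 km / 100 = 191.6 L
Cost = 191.6 L × £1.98/L = £379.35 ≈ £379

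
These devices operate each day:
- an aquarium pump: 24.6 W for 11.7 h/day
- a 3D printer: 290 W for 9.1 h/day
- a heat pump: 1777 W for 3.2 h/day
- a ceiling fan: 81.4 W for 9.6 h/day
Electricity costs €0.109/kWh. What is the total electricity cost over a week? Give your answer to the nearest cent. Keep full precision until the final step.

aquarium pump: 24.6 W × 11.7 h × 7 d = 2,015 Wh = 2.015 kWh
3D printer: 290 W × 9.1 h × 7 d = 18,473 Wh = 18.47 kWh
heat pump: 1777 W × 3.2 h × 7 d = 39,805 Wh = 39.8 kWh
ceiling fan: 81.4 W × 9.6 h × 7 d = 5,470 Wh = 5.47 kWh
Total energy = 2.015 + 18.47 + 39.8 + 5.47 = 65.76 kWh
Cost = 65.76 kWh × €0.109 = €7.17

€7.17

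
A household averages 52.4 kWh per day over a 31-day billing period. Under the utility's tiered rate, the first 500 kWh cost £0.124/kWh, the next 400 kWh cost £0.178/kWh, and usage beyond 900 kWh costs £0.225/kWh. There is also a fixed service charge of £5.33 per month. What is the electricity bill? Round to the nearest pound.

Usage = 52.4 kWh/day × 31 days = 1624.4 kWh
First 500 kWh × £0.124 = £62.00
Next 400 kWh × £0.178 = £71.20
Remaining 724.4 kWh × £0.225 = £162.99
Energy charge = £296.19; + service £5.33 = £301.52 ≈ £302

£302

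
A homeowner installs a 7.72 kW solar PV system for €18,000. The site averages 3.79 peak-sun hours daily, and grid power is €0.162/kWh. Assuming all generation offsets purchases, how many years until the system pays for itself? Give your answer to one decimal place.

Daily generation = 7.72 kW × 3.79 h = 29.26 kWh
Annual generation = 29.26 × 365 = 10679 kWh
Annual savings = 10679 × €0.162 = €1,730.07
Payback = €18,000 / €1,730.07 = 10.4 years

10.4 years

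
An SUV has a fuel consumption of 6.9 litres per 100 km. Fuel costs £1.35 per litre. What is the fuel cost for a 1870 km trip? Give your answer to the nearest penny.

£174.19

Fuel = 6.9 L/100 km × 1870 km / 100 = 129 L
Cost = 129 L × £1.35/L = £174.19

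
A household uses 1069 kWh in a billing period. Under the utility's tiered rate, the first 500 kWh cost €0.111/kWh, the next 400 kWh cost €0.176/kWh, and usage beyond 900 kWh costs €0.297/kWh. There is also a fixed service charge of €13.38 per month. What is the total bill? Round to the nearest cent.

First 500 kWh × €0.111 = €55.50
Next 400 kWh × €0.176 = €70.40
Remaining 169 kWh × €0.297 = €50.19
Energy charge = €176.09; + service €13.38 = €189.47

€189.47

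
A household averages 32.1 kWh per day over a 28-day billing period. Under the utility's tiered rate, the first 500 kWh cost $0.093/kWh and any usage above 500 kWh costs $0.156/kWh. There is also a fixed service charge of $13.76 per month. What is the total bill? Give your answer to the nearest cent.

Usage = 32.1 kWh/day × 28 days = 898.8 kWh
First 500 kWh × $0.093 = $46.50
Remaining 398.8 kWh × $0.156 = $62.21
Energy charge = $108.71; + service $13.76 = $122.47

$122.47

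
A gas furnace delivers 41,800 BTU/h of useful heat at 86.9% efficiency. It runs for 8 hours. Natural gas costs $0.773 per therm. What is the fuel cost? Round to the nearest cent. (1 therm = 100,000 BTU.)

$2.97

Heat delivered = 41,800 BTU/h × 8 h = 334,400 BTU
Gas input = 334,400 / 0.869 = 384,810 BTU
= 384,810 / 100,000 = 3.848 therm
Cost = 3.848 × $0.773/therm = $2.97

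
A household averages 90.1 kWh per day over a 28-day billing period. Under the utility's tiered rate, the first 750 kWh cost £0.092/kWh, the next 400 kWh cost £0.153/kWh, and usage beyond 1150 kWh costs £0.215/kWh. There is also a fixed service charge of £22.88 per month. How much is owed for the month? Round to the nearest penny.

Usage = 90.1 kWh/day × 28 days = 2522.8 kWh
First 750 kWh × £0.092 = £69.00
Next 400 kWh × £0.153 = £61.20
Remaining 1372.8 kWh × £0.215 = £295.15
Energy charge = £425.35; + service £22.88 = £448.23

£448.23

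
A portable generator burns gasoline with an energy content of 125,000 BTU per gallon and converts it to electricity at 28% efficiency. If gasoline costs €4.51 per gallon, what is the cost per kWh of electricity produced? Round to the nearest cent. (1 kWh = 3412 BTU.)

Electrical output per gallon = 125,000 BTU × 0.28 / 3412 BTU/kWh = 10.26 kWh
Cost per kWh = €4.51 / 10.26 kWh = €0.440

€0.44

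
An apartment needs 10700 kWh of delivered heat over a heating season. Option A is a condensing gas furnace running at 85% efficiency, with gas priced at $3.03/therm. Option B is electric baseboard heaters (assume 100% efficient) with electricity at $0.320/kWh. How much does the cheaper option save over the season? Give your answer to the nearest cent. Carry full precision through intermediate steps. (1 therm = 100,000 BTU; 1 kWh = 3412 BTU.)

Heat load = 10700 kWh × 3412 = 36,508,400 BTU
Gas: input = 36,508,400 / 0.85 = 42,951,059 BTU = 429.5 therm → 429.5 × $3.03 = $1,301.42
Electric: 36,508,400 BTU / 3412 = 10,700 kWh → × $0.320 = $3,424.00
Difference = |$1,301.42 − $3,424.00| = $2,122.58

$2122.58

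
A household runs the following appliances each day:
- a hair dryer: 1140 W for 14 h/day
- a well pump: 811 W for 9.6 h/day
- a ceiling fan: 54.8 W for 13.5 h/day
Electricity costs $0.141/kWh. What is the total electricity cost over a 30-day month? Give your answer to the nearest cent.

$103.57

hair dryer: 1140 W × 14 h × 30 d = 478,800 Wh = 478.8 kWh
well pump: 811 W × 9.6 h × 30 d = 233,568 Wh = 233.6 kWh
ceiling fan: 54.8 W × 13.5 h × 30 d = 22,194 Wh = 22.19 kWh
Total energy = 478.8 + 233.6 + 22.19 = 734.6 kWh
Cost = 734.6 kWh × $0.141 = $103.57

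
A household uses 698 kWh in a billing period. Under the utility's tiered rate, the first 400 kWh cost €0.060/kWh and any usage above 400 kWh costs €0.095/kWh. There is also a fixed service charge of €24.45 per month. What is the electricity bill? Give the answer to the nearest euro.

First 400 kWh × €0.060 = €24.00
Remaining 298 kWh × €0.095 = €28.31
Energy charge = €52.31; + service €24.45 = €76.76 ≈ €77

€77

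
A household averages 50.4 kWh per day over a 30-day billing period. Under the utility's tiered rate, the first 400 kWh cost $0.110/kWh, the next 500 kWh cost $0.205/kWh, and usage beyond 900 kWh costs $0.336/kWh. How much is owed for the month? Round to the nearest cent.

$352.13

Usage = 50.4 kWh/day × 30 days = 1512 kWh
First 400 kWh × $0.110 = $44.00
Next 500 kWh × $0.205 = $102.50
Remaining 612 kWh × $0.336 = $205.63
Total = $352.13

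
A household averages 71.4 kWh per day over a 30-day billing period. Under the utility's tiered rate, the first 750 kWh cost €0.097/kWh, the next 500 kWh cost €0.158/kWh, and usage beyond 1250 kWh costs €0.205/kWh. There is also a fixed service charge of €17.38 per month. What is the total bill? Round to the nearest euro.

€352

Usage = 71.4 kWh/day × 30 days = 2142 kWh
First 750 kWh × €0.097 = €72.75
Next 500 kWh × €0.158 = €79.00
Remaining 892 kWh × €0.205 = €182.86
Energy charge = €334.61; + service €17.38 = €351.99 ≈ €352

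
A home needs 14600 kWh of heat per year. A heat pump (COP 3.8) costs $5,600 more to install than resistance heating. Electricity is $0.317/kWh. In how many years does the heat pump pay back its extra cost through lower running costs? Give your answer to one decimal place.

1.6 years

Resistance: 14600 kWh × $0.317 = $4,628.20/yr
Heat pump: 14600 / 3.8 = 3842 kWh in → × $0.317 = $1,217.95/yr
Annual savings = $3,410.25
Payback = $5,600 / $3,410.25 = 1.64 years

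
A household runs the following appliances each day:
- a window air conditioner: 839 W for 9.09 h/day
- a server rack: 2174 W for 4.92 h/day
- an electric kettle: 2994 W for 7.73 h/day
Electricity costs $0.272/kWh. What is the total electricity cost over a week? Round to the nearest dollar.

window air conditioner: 839 W × 9.09 h × 7 d = 53,386 Wh = 53.39 kWh
server rack: 2174 W × 4.92 h × 7 d = 74,873 Wh = 74.87 kWh
electric kettle: 2994 W × 7.73 h × 7 d = 162,005 Wh = 162 kWh
Total energy = 53.39 + 74.87 + 162 = 290.3 kWh
Cost = 290.3 kWh × $0.272 = $78.95 ≈ $79

$79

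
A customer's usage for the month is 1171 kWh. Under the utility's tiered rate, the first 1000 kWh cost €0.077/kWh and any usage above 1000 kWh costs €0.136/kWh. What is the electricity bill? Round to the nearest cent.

First 1000 kWh × €0.077 = €77.00
Remaining 171 kWh × €0.136 = €23.26
Total = €100.26

€100.26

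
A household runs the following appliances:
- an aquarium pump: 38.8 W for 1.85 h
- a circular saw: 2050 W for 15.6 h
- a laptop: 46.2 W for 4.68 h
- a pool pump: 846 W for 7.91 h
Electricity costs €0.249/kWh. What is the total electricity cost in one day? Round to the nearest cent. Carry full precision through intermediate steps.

aquarium pump: 38.8 W × 1.85 h = 72 Wh = 0.07178 kWh
circular saw: 2050 W × 15.6 h = 31,980 Wh = 31.98 kWh
laptop: 46.2 W × 4.68 h = 216 Wh = 0.2162 kWh
pool pump: 846 W × 7.91 h = 6,692 Wh = 6.692 kWh
Total energy = 0.07178 + 31.98 + 0.2162 + 6.692 = 38.96 kWh
Cost = 38.96 kWh × €0.249 = €9.70

€9.70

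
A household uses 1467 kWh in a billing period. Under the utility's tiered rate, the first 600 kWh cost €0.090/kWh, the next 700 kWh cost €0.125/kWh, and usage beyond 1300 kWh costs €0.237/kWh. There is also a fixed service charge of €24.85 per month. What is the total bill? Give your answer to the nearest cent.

€205.93

First 600 kWh × €0.090 = €54.00
Next 700 kWh × €0.125 = €87.50
Remaining 167 kWh × €0.237 = €39.58
Energy charge = €181.08; + service €24.85 = €205.93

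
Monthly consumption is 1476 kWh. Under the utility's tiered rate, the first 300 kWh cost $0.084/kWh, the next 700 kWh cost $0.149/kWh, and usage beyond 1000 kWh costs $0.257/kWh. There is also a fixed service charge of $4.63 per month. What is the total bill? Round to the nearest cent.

$256.46

First 300 kWh × $0.084 = $25.20
Next 700 kWh × $0.149 = $104.30
Remaining 476 kWh × $0.257 = $122.33
Energy charge = $251.83; + service $4.63 = $256.46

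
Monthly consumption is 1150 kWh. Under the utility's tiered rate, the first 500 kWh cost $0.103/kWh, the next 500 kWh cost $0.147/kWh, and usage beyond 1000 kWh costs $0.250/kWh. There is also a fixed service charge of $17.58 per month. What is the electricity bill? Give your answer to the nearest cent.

$180.08

First 500 kWh × $0.103 = $51.50
Next 500 kWh × $0.147 = $73.50
Remaining 150 kWh × $0.250 = $37.50
Energy charge = $162.50; + service $17.58 = $180.08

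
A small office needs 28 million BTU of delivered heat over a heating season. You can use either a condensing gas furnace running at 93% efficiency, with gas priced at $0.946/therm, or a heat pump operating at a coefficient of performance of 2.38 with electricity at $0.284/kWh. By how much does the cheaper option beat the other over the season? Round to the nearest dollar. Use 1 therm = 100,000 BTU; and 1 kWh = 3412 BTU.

Heat load = 28 × 10⁶ BTU = 28,000,000 BTU
Gas: input = 28,000,000 / 0.93 = 30,107,527 BTU = 301.1 therm → 301.1 × $0.946 = $284.82
Heat pump: 28,000,000 BTU / 3412 = 8,206 kWh heat; / 2.38 = 3,448 kWh in → × $0.284 = $979.24
Difference = |$284.82 − $979.24| = $694.43 ≈ $694

$694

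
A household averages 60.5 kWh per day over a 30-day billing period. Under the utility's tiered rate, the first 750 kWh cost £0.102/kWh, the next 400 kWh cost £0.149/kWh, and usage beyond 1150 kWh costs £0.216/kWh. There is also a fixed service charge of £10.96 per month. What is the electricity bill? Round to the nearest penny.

Usage = 60.5 kWh/day × 30 days = 1815 kWh
First 750 kWh × £0.102 = £76.50
Next 400 kWh × £0.149 = £59.60
Remaining 665 kWh × £0.216 = £143.64
Energy charge = £279.74; + service £10.96 = £290.70

£290.70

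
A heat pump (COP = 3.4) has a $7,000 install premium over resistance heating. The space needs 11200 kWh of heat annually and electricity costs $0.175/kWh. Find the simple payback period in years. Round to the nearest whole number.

Resistance: 11200 kWh × $0.175 = $1,960.00/yr
Heat pump: 11200 / 3.4 = 3294 kWh in → × $0.175 = $576.47/yr
Annual savings = $1,383.53
Payback = $7,000 / $1,383.53 = 5.06 years

5 years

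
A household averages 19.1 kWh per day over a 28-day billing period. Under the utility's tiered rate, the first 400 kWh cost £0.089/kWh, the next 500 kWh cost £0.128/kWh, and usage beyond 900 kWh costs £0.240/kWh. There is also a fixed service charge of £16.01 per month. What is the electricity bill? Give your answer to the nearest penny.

£68.86

Usage = 19.1 kWh/day × 28 days = 534.8 kWh
First 400 kWh × £0.089 = £35.60
Next 134.8 kWh × £0.128 = £17.25
Remaining tier: 0 kWh (not reached)
Energy charge = £52.85; + service £16.01 = £68.86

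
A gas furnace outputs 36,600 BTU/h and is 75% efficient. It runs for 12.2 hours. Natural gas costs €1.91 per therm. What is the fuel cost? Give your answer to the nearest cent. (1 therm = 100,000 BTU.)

Heat delivered = 36,600 BTU/h × 12.2 h = 446,520 BTU
Gas input = 446,520 / 0.750 = 595,360 BTU
= 595,360 / 100,000 = 5.954 therm
Cost = 5.954 × €1.91/therm = €11.37

€11.37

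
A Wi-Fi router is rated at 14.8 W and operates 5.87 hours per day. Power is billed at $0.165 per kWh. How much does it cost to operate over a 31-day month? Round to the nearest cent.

Energy = 14.8 W × 5.87 h/day × 31 days = 2,693 Wh = 2.693 kWh
Cost = 2.693 kWh × $0.165/kWh = $0.44

$0.44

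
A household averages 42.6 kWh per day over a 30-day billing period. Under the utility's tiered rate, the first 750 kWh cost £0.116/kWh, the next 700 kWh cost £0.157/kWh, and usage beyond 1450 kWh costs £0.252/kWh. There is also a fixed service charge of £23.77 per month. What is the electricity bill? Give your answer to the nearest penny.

Usage = 42.6 kWh/day × 30 days = 1278 kWh
First 750 kWh × £0.116 = £87.00
Next 528 kWh × £0.157 = £82.90
Remaining tier: 0 kWh (not reached)
Energy charge = £169.90; + service £23.77 = £193.67

£193.67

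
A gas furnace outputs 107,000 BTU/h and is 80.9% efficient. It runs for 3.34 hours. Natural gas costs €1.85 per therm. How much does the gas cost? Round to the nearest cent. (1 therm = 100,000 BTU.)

Heat delivered = 107,000 BTU/h × 3.34 h = 357,380 BTU
Gas input = 357,380 / 0.809 = 441,755 BTU
= 441,755 / 100,000 = 4.418 therm
Cost = 4.418 × €1.85/therm = €8.17

€8.17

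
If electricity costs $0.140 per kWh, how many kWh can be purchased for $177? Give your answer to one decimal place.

$177 / $0.140 per kWh = 1,264 kWh

1264.3 kWh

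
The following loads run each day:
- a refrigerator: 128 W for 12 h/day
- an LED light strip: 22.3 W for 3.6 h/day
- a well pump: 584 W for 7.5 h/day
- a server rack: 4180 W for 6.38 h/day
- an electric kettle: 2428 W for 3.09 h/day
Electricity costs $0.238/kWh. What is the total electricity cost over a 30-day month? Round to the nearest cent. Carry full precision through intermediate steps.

$286.79

refrigerator: 128 W × 12 h × 30 d = 46,080 Wh = 46.08 kWh
LED light strip: 22.3 W × 3.6 h × 30 d = 2,408 Wh = 2.408 kWh
well pump: 584 W × 7.5 h × 30 d = 131,400 Wh = 131.4 kWh
server rack: 4180 W × 6.38 h × 30 d = 800,052 Wh = 800.1 kWh
electric kettle: 2428 W × 3.09 h × 30 d = 225,076 Wh = 225.1 kWh
Total energy = 46.08 + 2.408 + 131.4 + 800.1 + 225.1 = 1,205 kWh
Cost = 1,205 kWh × $0.238 = $286.79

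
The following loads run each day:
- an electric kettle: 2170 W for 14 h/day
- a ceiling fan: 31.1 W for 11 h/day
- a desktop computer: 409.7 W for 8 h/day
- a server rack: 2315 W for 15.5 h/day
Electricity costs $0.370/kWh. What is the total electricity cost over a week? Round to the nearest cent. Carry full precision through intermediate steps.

$180.99

electric kettle: 2170 W × 14 h × 7 d = 212,660 Wh = 212.7 kWh
ceiling fan: 31.1 W × 11 h × 7 d = 2,395 Wh = 2.395 kWh
desktop computer: 409.7 W × 8 h × 7 d = 22,943 Wh = 22.94 kWh
server rack: 2315 W × 15.5 h × 7 d = 251,178 Wh = 251.2 kWh
Total energy = 212.7 + 2.395 + 22.94 + 251.2 = 489.2 kWh
Cost = 489.2 kWh × $0.370 = $180.99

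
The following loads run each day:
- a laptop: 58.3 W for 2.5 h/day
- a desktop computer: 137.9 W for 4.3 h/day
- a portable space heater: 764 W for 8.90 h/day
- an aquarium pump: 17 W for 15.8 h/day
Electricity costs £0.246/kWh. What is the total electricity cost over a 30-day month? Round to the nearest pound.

£58

laptop: 58.3 W × 2.5 h × 30 d = 4,372 Wh = 4.372 kWh
desktop computer: 137.9 W × 4.3 h × 30 d = 17,789 Wh = 17.79 kWh
portable space heater: 764 W × 8.90 h × 30 d = 203,988 Wh = 204 kWh
aquarium pump: 17 W × 15.8 h × 30 d = 8,058 Wh = 8.058 kWh
Total energy = 4.372 + 17.79 + 204 + 8.058 = 234.2 kWh
Cost = 234.2 kWh × £0.246 = £57.62 ≈ £58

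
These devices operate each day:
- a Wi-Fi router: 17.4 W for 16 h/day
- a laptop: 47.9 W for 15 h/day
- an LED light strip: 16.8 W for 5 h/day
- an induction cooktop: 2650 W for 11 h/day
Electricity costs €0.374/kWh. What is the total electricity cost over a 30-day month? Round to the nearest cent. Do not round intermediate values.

Wi-Fi router: 17.4 W × 16 h × 30 d = 8,352 Wh = 8.352 kWh
laptop: 47.9 W × 15 h × 30 d = 21,555 Wh = 21.55 kWh
LED light strip: 16.8 W × 5 h × 30 d = 2,520 Wh = 2.52 kWh
induction cooktop: 2650 W × 11 h × 30 d = 874,500 Wh = 874.5 kWh
Total energy = 8.352 + 21.55 + 2.52 + 874.5 = 906.9 kWh
Cost = 906.9 kWh × €0.374 = €339.19

€339.19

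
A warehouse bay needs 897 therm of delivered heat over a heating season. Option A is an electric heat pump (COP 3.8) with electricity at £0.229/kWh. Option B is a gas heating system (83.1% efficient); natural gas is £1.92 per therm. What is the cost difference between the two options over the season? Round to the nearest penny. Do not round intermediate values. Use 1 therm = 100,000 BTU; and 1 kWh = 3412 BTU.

Heat load = 897 therm × 100,000 = 89,700,000 BTU
Gas: input = 89,700,000 / 0.831 = 107,942,238 BTU = 1,079 therm → 1,079 × £1.92 = £2,072.49
Heat pump: 89,700,000 BTU / 3412 = 26,290 kWh heat; / 3.8 = 6,918 kWh in → × £0.229 = £1,584.29
Difference = |£2,072.49 − £1,584.29| = £488.20

£488.20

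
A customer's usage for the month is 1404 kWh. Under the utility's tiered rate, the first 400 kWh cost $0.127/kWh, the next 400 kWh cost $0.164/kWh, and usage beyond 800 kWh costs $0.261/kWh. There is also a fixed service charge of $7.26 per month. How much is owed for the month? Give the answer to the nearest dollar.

First 400 kWh × $0.127 = $50.80
Next 400 kWh × $0.164 = $65.60
Remaining 604 kWh × $0.261 = $157.64
Energy charge = $274.04; + service $7.26 = $281.30 ≈ $281

$281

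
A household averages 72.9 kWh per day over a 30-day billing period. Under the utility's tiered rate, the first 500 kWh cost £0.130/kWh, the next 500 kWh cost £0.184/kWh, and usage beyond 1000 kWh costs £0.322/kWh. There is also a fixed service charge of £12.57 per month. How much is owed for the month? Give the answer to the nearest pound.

£552

Usage = 72.9 kWh/day × 30 days = 2187 kWh
First 500 kWh × £0.130 = £65.00
Next 500 kWh × £0.184 = £92.00
Remaining 1187 kWh × £0.322 = £382.21
Energy charge = £539.21; + service £12.57 = £551.78 ≈ £552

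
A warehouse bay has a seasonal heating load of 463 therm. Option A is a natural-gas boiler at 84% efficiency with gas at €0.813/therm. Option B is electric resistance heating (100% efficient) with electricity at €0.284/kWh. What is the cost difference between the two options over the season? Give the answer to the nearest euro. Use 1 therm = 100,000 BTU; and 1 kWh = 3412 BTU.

Heat load = 463 therm × 100,000 = 46,300,000 BTU
Gas: input = 46,300,000 / 0.84 = 55,119,048 BTU = 551.2 therm → 551.2 × €0.813 = €448.12
Electric: 46,300,000 BTU / 3412 = 13,570 kWh → × €0.284 = €3,853.81
Difference = |€448.12 − €3,853.81| = €3,405.69 ≈ €3406

€3406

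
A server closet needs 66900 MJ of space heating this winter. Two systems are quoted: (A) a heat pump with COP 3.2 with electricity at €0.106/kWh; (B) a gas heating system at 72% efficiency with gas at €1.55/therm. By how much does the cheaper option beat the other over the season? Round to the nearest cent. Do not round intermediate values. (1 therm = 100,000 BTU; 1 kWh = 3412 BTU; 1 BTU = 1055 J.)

Heat load = 66900 MJ = 66,900,000,000 J / 1055 = 63,412,322 BTU
Gas: input = 63,412,322 / 0.72 = 88,072,670 BTU = 880.7 therm → 880.7 × €1.55 = €1,365.13
Heat pump: 63,412,322 BTU / 3412 = 18,590 kWh heat; / 3.2 = 5,808 kWh in → × €0.106 = €615.63
Difference = |€1,365.13 − €615.63| = €749.50

€749.50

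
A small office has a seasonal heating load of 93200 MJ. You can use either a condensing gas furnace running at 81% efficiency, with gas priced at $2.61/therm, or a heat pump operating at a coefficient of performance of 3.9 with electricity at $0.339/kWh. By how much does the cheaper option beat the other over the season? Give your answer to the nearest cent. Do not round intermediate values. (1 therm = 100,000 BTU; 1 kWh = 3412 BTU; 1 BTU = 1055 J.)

$596.00

Heat load = 93200 MJ = 93,200,000,000 J / 1055 = 88,341,232 BTU
Gas: input = 88,341,232 / 0.81 = 109,063,250 BTU = 1,091 therm → 1,091 × $2.61 = $2,846.55
Heat pump: 88,341,232 BTU / 3412 = 25,890 kWh heat; / 3.9 = 6,639 kWh in → × $0.339 = $2,250.55
Difference = |$2,846.55 − $2,250.55| = $596.00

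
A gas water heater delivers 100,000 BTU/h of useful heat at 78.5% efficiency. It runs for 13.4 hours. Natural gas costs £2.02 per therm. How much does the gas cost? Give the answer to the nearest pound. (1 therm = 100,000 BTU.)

£34

Heat delivered = 100,000 BTU/h × 13.4 h = 1,340,000 BTU
Gas input = 1,340,000 / 0.785 = 1,707,006 BTU
= 1,707,006 / 100,000 = 17.07 therm
Cost = 17.07 × £2.02/therm = £34.48 ≈ £34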